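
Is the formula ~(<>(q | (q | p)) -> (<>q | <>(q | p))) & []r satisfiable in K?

1. ~(<>(q | (q | p)) -> (<>q | <>(q | p))) & []r, u
2. ~(<>(q | (q | p)) -> (<>q | <>(q | p))), u
3. []r, u
4. <>(q | (q | p)), u
5. ~(<>q | <>(q | p)), u
6. ~<>q, u
7. ~<>(q | p), u
8. q | (q | p), v
9. r, v
10. ~q, v
11. ~(q | p), v
12. ~p, v
13. q | p, v
14. p, v
Accessibility: uRv
Branch closes: p and ~p both at v.
Every branch closes; the branch above is one of them.

Unsatisfiable (every branch closes)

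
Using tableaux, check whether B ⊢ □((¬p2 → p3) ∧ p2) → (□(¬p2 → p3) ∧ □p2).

Tableau for the negation ¬(□((¬p2 → p3) ∧ p2) → (□(¬p2 → p3) ∧ □p2)):
1. ¬(□((¬p2 → p3) ∧ p2) → (□(¬p2 → p3) ∧ □p2)), 0
2. □((¬p2 → p3) ∧ p2), 0
3. ¬(□(¬p2 → p3) ∧ □p2), 0
4. (¬p2 → p3) ∧ p2, 0
5. ¬p2 → p3, 0
6. p2, 0
7. ¬□(¬p2 → p3), 0
8. p3, 0
9. ¬(¬p2 → p3), 1
10. ¬p2, 1
11. ¬p3, 1
12. (¬p2 → p3) ∧ p2, 1
13. ¬p2 → p3, 1
14. p2, 1
Accessibility: 0R0, 0R1, 1R0, 1R1
Branch closes: p2 and ¬p2 both at 1.
Every branch of the negation's tableau closes; the branch above is one of them.

Valid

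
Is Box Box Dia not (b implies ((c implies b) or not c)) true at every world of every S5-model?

Invalid (countermodel exists)

Tableau for the negation not Box Box Dia not (b implies ((c implies b) or not c)):
1. not Box Box Dia not (b implies ((c implies b) or not c)), u
2. not Box Dia not (b implies ((c implies b) or not c)), v
3. not Dia not (b implies ((c implies b) or not c)), w
4. b implies ((c implies b) or not c), u
5. b implies ((c implies b) or not c), v
6. b implies ((c implies b) or not c), w
7. (c implies b) or not c, u
8. (c implies b) or not c, v
9. (c implies b) or not c, w
10. not c, u
11. not c, v
12. not c, w
Accessibility: uRu, uRv, uRw, vRu, vRv, vRw, wRu, wRv, wRw
The negation has an open branch (countermodel exists).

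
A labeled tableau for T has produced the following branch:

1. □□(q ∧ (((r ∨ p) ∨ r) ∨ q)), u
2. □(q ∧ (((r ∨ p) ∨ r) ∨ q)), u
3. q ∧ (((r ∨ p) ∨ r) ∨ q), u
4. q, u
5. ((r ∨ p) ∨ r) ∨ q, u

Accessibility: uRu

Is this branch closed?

There is no literal clash: for every atom and world, at most one sign appears.

Not closed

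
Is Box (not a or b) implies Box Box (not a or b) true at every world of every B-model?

No, not valid

Tableau for the negation not (Box (not a or b) implies Box Box (not a or b)):
1. not (Box (not a or b) implies Box Box (not a or b)), w0
2. Box (not a or b), w0   [neg-implies-rule on 1]
3. not Box Box (not a or b), w0   [neg-implies-rule on 1]
4. not a or b, w0   [Box-rule on 2 via w0Rw0]
5. b, w0   [or-rule on 4 (branches; this branch)]
6. not Box (not a or b), w1   [neg-Box-rule on 3: fresh world w1, w0Rw1]
7. not a or b, w1   [Box-rule on 2 via w0Rw1]
8. b, w1   [or-rule on 7 (branches; this branch)]
9. not (not a or b), w2   [neg-Box-rule on 6: fresh world w2, w1Rw2]
10. a, w2   [neg-or-rule on 9]
11. not b, w2   [neg-or-rule on 9]
Accessibility: w0Rw0, w0Rw1, w1Rw0, w1Rw1, w1Rw2, w2Rw1, w2Rw2
The negation has an open branch (countermodel exists).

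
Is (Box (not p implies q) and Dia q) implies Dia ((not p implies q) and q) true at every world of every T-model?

Tableau for the negation not ((Box (not p implies q) and Dia q) implies Dia ((not p implies q) and q)):
1. not ((Box (not p implies q) and Dia q) implies Dia ((not p implies q) and q)), 0
2. Box (not p implies q) and Dia q, 0   [neg-implies-rule on 1]
3. not Dia ((not p implies q) and q), 0   [neg-implies-rule on 1]
4. Box (not p implies q), 0   [and-rule on 2]
5. Dia q, 0   [and-rule on 2]
6. not ((not p implies q) and q), 0   [neg-Dia-rule on 3 via 0R0]
7. not p implies q, 0   [Box-rule on 4 via 0R0]
8. not q, 0   [neg-and-rule on 6 (branches; this branch)]
9. p, 0   [implies-rule on 7 (branches; this branch)]
10. q, 1   [Dia-rule on 5: fresh world 1, 0R1]
11. not ((not p implies q) and q), 1   [neg-Dia-rule on 3 via 0R1]
12. not p implies q, 1   [Box-rule on 4 via 0R1]
13. not (not p implies q), 1   [neg-and-rule on 11 (branches; this branch)]
14. not p, 1   [neg-implies-rule on 13]
15. not q, 1   [neg-implies-rule on 13]
Accessibility: 0R0, 0R1, 1R1
Branch closes: q and not q both at 1.
Every branch of the negation's tableau closes; the branch above is one of them.

Valid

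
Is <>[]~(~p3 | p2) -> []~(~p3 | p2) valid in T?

Not valid

Tableau for the negation ~(<>[]~(~p3 | p2) -> []~(~p3 | p2)):
1. ~(<>[]~(~p3 | p2) -> []~(~p3 | p2)), w0
2. <>[]~(~p3 | p2), w0
3. ~[]~(~p3 | p2), w0
4. []~(~p3 | p2), w1
5. ~(~p3 | p2), w1
6. p3, w1
7. ~p2, w1
8. ~p3 | p2, w2
9. p2, w2
Accessibility: w0Rw0, w0Rw1, w0Rw2, w1Rw1, w2Rw2
The negation has an open branch (countermodel exists).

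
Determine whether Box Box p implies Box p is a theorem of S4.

Yes, valid

Tableau for the negation not (Box Box p implies Box p):
1. not (Box Box p implies Box p), w0
2. Box Box p, w0   [neg-implies-rule on 1]
3. not Box p, w0   [neg-implies-rule on 1]
4. Box p, w0   [Box-rule on 2 via w0Rw0]
5. p, w0   [Box-rule on 4 via w0Rw0]
6. not p, w1   [neg-Box-rule on 3: fresh world w1, w0Rw1]
7. Box p, w1   [Box-rule on 2 via w0Rw1]
8. p, w1   [Box-rule on 4 via w0Rw1]
Accessibility: w0Rw0, w0Rw1, w1Rw1
Branch closes: p and not p both at w1.
All branches of the negation close; one closing branch shown above.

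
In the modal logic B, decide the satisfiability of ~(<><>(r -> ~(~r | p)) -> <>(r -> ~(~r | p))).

1. ~(<><>(r -> ~(~r | p)) -> <>(r -> ~(~r | p))), w0
2. <><>(r -> ~(~r | p)), w0   [~->-rule on 1]
3. ~<>(r -> ~(~r | p)), w0   [~->-rule on 1]
4. ~(r -> ~(~r | p)), w0   [~<>-rule on 3 via w0Rw0]
5. r, w0   [~->-rule on 4]
6. ~r | p, w0   [~->-rule on 4]
7. p, w0   [|-rule on 6 (branches; this branch)]
8. <>(r -> ~(~r | p)), w1   [<>-rule on 2: fresh world w1, w0Rw1]
9. ~(r -> ~(~r | p)), w1   [~<>-rule on 3 via w0Rw1]
10. r, w1   [~->-rule on 9]
11. ~r | p, w1   [~->-rule on 9]
12. p, w1   [|-rule on 11 (branches; this branch)]
13. r -> ~(~r | p), w2   [<>-rule on 8: fresh world w2, w1Rw2]
14. ~(~r | p), w2   [->-rule on 13 (branches; this branch)]
15. r, w2   [~|-rule on 14]
16. ~p, w2   [~|-rule on 14]
Accessibility: w0Rw0, w0Rw1, w1Rw0, w1Rw1, w1Rw2, w2Rw1, w2Rw2

Satisfiable (open branch found)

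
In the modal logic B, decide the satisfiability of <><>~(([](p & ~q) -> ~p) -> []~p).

Satisfiable

1. <><>~(([](p & ~q) -> ~p) -> []~p), u
2. <>~(([](p & ~q) -> ~p) -> []~p), v   [<>-rule on 1: fresh world v, uRv]
3. ~(([](p & ~q) -> ~p) -> []~p), w   [<>-rule on 2: fresh world w, vRw]
4. [](p & ~q) -> ~p, w   [~->-rule on 3]
5. ~[]~p, w   [~->-rule on 3]
6. ~p, w   [->-rule on 4 (branches; this branch)]
7. p, x   [~[]-rule on 5: fresh world x, wRx]
Accessibility: uRu, uRv, vRu, vRv, vRw, wRv, wRw, wRx, xRw, xRx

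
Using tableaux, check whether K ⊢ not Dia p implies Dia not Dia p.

No, not valid

Tableau for the negation not (not Dia p implies Dia not Dia p):
1. not (not Dia p implies Dia not Dia p), w0
2. not Dia p, w0
3. not Dia not Dia p, w0
The negation has an open branch (countermodel exists).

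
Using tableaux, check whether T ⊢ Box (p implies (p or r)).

Tableau for the negation not Box (p implies (p or r)):
1. not Box (p implies (p or r)), u
2. not (p implies (p or r)), v
3. p, v
4. not (p or r), v
5. not p, v
6. not r, v
Accessibility: uRu, uRv, vRv
Branch closes: p and not p both at v.
Every branch of the negation's tableau closes; the branch above is one of them.

Valid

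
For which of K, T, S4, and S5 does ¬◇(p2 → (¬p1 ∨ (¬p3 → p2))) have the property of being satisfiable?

K-tableau for the formula:
1. ¬◇(p2 → (¬p1 ∨ (¬p3 → p2))), u
Complete open branch: satisfiable in K.
T-tableau for the formula:
1. ¬◇(p2 → (¬p1 ∨ (¬p3 → p2))), u
2. ¬(p2 → (¬p1 ∨ (¬p3 → p2))), u
3. p2, u
4. ¬(¬p1 ∨ (¬p3 → p2)), u
5. p1, u
6. ¬(¬p3 → p2), u
7. ¬p3, u
8. ¬p2, u
Accessibility: uRu
Branch closes: p2 and ¬p2 both at u.
Every branch closes (one shown): unsatisfiable in T, hence also in S4, S5 (every S4/S5-frame is a T-frame).

K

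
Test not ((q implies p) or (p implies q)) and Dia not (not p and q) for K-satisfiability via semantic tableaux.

No, unsatisfiable

1. not ((q implies p) or (p implies q)) and Dia not (not p and q), w0
2. not ((q implies p) or (p implies q)), w0
3. Dia not (not p and q), w0
4. not (q implies p), w0
5. not (p implies q), w0
6. q, w0
7. not p, w0
8. p, w0
9. not q, w0
Branch closes: p and not p both at w0.
(One branch shown.) All branches close.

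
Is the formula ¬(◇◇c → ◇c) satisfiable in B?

Satisfiable (open branch found)

1. ¬(◇◇c → ◇c), w0
2. ◇◇c, w0   [¬→-rule on 1]
3. ¬◇c, w0   [¬→-rule on 1]
4. ¬c, w0   [¬◇-rule on 3 via w0Rw0]
5. ◇c, w1   [◇-rule on 2: fresh world w1, w0Rw1]
6. ¬c, w1   [¬◇-rule on 3 via w0Rw1]
7. c, w2   [◇-rule on 5: fresh world w2, w1Rw2]
Accessibility: w0Rw0, w0Rw1, w1Rw0, w1Rw1, w1Rw2, w2Rw1, w2Rw2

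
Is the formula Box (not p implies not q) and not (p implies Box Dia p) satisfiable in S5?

1. Box (not p implies not q) and not (p implies Box Dia p), u
2. Box (not p implies not q), u
3. not (p implies Box Dia p), u
4. p, u
5. not Box Dia p, u
6. not p implies not q, u
7. not q, u
8. not Dia p, v
9. not p implies not q, v
10. not p, u
Accessibility: uRu, uRv, vRu, vRv
Branch closes: p and not p both at u.
All branches of the tableau close; one closing branch shown above.

No, unsatisfiable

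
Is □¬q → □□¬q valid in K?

No, not valid

Tableau for the negation ¬(□¬q → □□¬q):
1. ¬(□¬q → □□¬q), u
2. □¬q, u   [¬→-rule on 1]
3. ¬□□¬q, u   [¬→-rule on 1]
4. ¬□¬q, v   [¬□-rule on 3: fresh world v, uRv]
5. ¬q, v   [□-rule on 2 via uRv]
6. q, w   [¬□-rule on 4: fresh world w, vRw]
Accessibility: uRv, vRw
The negation has an open branch (countermodel exists).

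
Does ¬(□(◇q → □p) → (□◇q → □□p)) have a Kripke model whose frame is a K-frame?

1. ¬(□(◇q → □p) → (□◇q → □□p)), u
2. □(◇q → □p), u
3. ¬(□◇q → □□p), u
4. □◇q, u
5. ¬□□p, u
6. ¬□p, v
7. ◇q → □p, v
8. ◇q, v
9. ¬◇q, v
10. ¬p, w
11. ¬q, w
12. q, x
13. ¬q, x
Accessibility: uRv, vRw, vRx
Branch closes: q and ¬q both at x.
(One branch shown.) All branches close.

Unsatisfiable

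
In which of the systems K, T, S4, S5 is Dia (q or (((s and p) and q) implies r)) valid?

K-tableau for the negation not Dia (q or (((s and p) and q) implies r)):
1. not Dia (q or (((s and p) and q) implies r)), w0
Complete open branch: countermodel on a K-frame, so not valid in K.
T-tableau for the negation not Dia (q or (((s and p) and q) implies r)):
1. not Dia (q or (((s and p) and q) implies r)), w0
2. not (q or (((s and p) and q) implies r)), w0   [neg-Dia-rule on 1 via w0Rw0]
3. not q, w0   [neg-or-rule on 2]
4. not (((s and p) and q) implies r), w0   [neg-or-rule on 2]
5. (s and p) and q, w0   [neg-implies-rule on 4]
6. not r, w0   [neg-implies-rule on 4]
7. s and p, w0   [and-rule on 5]
8. q, w0   [and-rule on 5]
Accessibility: w0Rw0
Branch closes: q and not q both at w0.
Every branch closes (one shown): valid in T, hence also in S4, S5 (every theorem of T is a theorem of S4 and S5).

T, S4, S5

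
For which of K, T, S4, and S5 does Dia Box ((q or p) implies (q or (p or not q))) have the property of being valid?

T, S4, S5

K-tableau for the negation not Dia Box ((q or p) implies (q or (p or not q))):
1. not Dia Box ((q or p) implies (q or (p or not q))), w0
Complete open branch: countermodel on a K-frame, so not valid in K.
T-tableau for the negation not Dia Box ((q or p) implies (q or (p or not q))):
1. not Dia Box ((q or p) implies (q or (p or not q))), w0
2. not Box ((q or p) implies (q or (p or not q))), w0   [neg-Dia-rule on 1 via w0Rw0]
3. not ((q or p) implies (q or (p or not q))), w1   [neg-Box-rule on 2: fresh world w1, w0Rw1]
4. q or p, w1   [neg-implies-rule on 3]
5. not (q or (p or not q)), w1   [neg-implies-rule on 3]
6. not q, w1   [neg-or-rule on 5]
7. not (p or not q), w1   [neg-or-rule on 5]
8. not p, w1   [neg-or-rule on 7]
9. q, w1   [neg-or-rule on 7]
Accessibility: w0Rw0, w0Rw1, w1Rw1
Branch closes: q and not q both at w1.
Every branch closes (one shown): valid in T, hence also in S4, S5 (every theorem of T is a theorem of S4 and S5).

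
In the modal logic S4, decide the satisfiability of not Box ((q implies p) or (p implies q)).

1. not Box ((q implies p) or (p implies q)), w0
2. not ((q implies p) or (p implies q)), w1   [neg-Box-rule on 1: fresh world w1, w0Rw1]
3. not (q implies p), w1   [neg-or-rule on 2]
4. not (p implies q), w1   [neg-or-rule on 2]
5. q, w1   [neg-implies-rule on 3]
6. not p, w1   [neg-implies-rule on 3]
7. p, w1   [neg-implies-rule on 4]
8. not q, w1   [neg-implies-rule on 4]
Accessibility: w0Rw0, w0Rw1, w1Rw1
Branch closes: p and not p both at w1.
All branches of the tableau close; one closing branch shown above.

Unsatisfiable (every branch closes)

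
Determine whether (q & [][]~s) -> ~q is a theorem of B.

Tableau for the negation ~((q & [][]~s) -> ~q):
1. ~((q & [][]~s) -> ~q), 0
2. q & [][]~s, 0   [~->-rule on 1]
3. q, 0   [~->-rule on 1]
4. [][]~s, 0   [&-rule on 2]
5. []~s, 0   [[]-rule on 4 via 0R0]
6. ~s, 0   [[]-rule on 5 via 0R0]
Accessibility: 0R0
The negation has an open branch (countermodel exists).

Invalid (countermodel exists)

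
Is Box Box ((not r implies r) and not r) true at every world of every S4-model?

Tableau for the negation not Box Box ((not r implies r) and not r):
1. not Box Box ((not r implies r) and not r), w0
2. not Box ((not r implies r) and not r), w1
3. not ((not r implies r) and not r), w2
4. r, w2
Accessibility: w0Rw0, w0Rw1, w0Rw2, w1Rw1, w1Rw2, w2Rw2
The negation has an open branch (countermodel exists).

No, not valid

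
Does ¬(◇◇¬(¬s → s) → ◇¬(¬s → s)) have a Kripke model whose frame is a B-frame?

Satisfiable (open branch found)

1. ¬(◇◇¬(¬s → s) → ◇¬(¬s → s)), u
2. ◇◇¬(¬s → s), u
3. ¬◇¬(¬s → s), u
4. ¬s → s, u
5. s, u
6. ◇¬(¬s → s), v
7. ¬s → s, v
8. s, v
9. ¬(¬s → s), w
10. ¬s, w
Accessibility: uRu, uRv, vRu, vRv, vRw, wRv, wRw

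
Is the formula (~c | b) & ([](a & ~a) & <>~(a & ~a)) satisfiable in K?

Unsatisfiable (every branch closes)

1. (~c | b) & ([](a & ~a) & <>~(a & ~a)), 0
2. ~c | b, 0
3. [](a & ~a) & <>~(a & ~a), 0
4. [](a & ~a), 0
5. <>~(a & ~a), 0
6. b, 0
7. ~(a & ~a), 1
8. a & ~a, 1
9. a, 1
10. ~a, 1
Accessibility: 0R1
Branch closes: a and ~a both at 1.
All branches of the tableau close; one closing branch shown above.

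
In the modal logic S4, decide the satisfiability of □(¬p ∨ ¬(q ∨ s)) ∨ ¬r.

Yes, satisfiable

1. □(¬p ∨ ¬(q ∨ s)) ∨ ¬r, u
2. ¬r, u   [∨-rule on 1 (branches; this branch)]
Accessibility: uRu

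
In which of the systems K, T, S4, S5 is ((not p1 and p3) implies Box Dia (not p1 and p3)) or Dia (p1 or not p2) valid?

S5

S5-tableau for the negation not (((not p1 and p3) implies Box Dia (not p1 and p3)) or Dia (p1 or not p2)):
1. not (((not p1 and p3) implies Box Dia (not p1 and p3)) or Dia (p1 or not p2)), u
2. not ((not p1 and p3) implies Box Dia (not p1 and p3)), u
3. not Dia (p1 or not p2), u
4. not p1 and p3, u
5. not Box Dia (not p1 and p3), u
6. not p1, u
7. p3, u
8. not (p1 or not p2), u
9. p2, u
10. not Dia (not p1 and p3), v
11. not (p1 or not p2), v
12. not p1, v
13. p2, v
14. not (not p1 and p3), u
15. not (not p1 and p3), v
16. not p3, u
Accessibility: uRu, uRv, vRu, vRv
Branch closes: p3 and not p3 both at u.
Every branch closes (one shown): valid in S5.
S4-tableau for the negation not (((not p1 and p3) implies Box Dia (not p1 and p3)) or Dia (p1 or not p2)):
1. not (((not p1 and p3) implies Box Dia (not p1 and p3)) or Dia (p1 or not p2)), u
2. not ((not p1 and p3) implies Box Dia (not p1 and p3)), u
3. not Dia (p1 or not p2), u
4. not p1 and p3, u
5. not Box Dia (not p1 and p3), u
6. not p1, u
7. p3, u
8. not (p1 or not p2), u
9. p2, u
10. not Dia (not p1 and p3), v
11. not (p1 or not p2), v
12. not p1, v
13. p2, v
14. not (not p1 and p3), v
15. not p3, v
Accessibility: uRu, uRv, vRv
Complete open branch: countermodel on an S4-frame, so not valid in S4, nor in K, T (the same frame is also a K-frame and a T-frame).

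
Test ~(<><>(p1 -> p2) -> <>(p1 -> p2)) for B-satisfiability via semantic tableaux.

1. ~(<><>(p1 -> p2) -> <>(p1 -> p2)), u
2. <><>(p1 -> p2), u   [~->-rule on 1]
3. ~<>(p1 -> p2), u   [~->-rule on 1]
4. ~(p1 -> p2), u   [~<>-rule on 3 via uRu]
5. p1, u   [~->-rule on 4]
6. ~p2, u   [~->-rule on 4]
7. <>(p1 -> p2), v   [<>-rule on 2: fresh world v, uRv]
8. ~(p1 -> p2), v   [~<>-rule on 3 via uRv]
9. p1, v   [~->-rule on 8]
10. ~p2, v   [~->-rule on 8]
11. p1 -> p2, w   [<>-rule on 7: fresh world w, vRw]
12. p2, w   [->-rule on 11 (branches; this branch)]
Accessibility: uRu, uRv, vRu, vRv, vRw, wRv, wRw

Satisfiable (open branch found)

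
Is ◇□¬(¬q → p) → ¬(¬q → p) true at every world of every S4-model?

Tableau for the negation ¬(◇□¬(¬q → p) → ¬(¬q → p)):
1. ¬(◇□¬(¬q → p) → ¬(¬q → p)), u
2. ◇□¬(¬q → p), u
3. ¬q → p, u
4. p, u
5. □¬(¬q → p), v
6. ¬(¬q → p), v
7. ¬q, v
8. ¬p, v
Accessibility: uRu, uRv, vRv
The negation has an open branch (countermodel exists).

Not valid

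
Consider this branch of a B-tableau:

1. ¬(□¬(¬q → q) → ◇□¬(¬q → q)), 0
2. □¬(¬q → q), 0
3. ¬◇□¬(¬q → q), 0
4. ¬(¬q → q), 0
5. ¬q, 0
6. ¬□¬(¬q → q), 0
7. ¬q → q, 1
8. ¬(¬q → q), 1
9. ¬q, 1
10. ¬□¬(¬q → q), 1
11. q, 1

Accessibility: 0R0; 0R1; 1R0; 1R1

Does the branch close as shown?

Yes, closed

Both q and ¬q appear at 1.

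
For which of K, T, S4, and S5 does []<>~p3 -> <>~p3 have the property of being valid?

T-tableau for the negation ~([]<>~p3 -> <>~p3):
1. ~([]<>~p3 -> <>~p3), 0
2. []<>~p3, 0
3. ~<>~p3, 0
4. <>~p3, 0
5. p3, 0
6. ~p3, 1
7. <>~p3, 1
8. p3, 1
Accessibility: 0R0, 0R1, 1R1
Branch closes: p3 and ~p3 both at 1.
Every branch closes (one shown): valid in T, hence also in S4, S5 (every theorem of T is a theorem of S4 and S5).
K-tableau for the negation ~([]<>~p3 -> <>~p3):
1. ~([]<>~p3 -> <>~p3), 0
2. []<>~p3, 0
3. ~<>~p3, 0
Complete open branch: countermodel on a K-frame, so not valid in K.

T, S4, S5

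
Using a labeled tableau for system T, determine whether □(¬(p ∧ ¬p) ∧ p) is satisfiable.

Satisfiable

1. □(¬(p ∧ ¬p) ∧ p), u
2. ¬(p ∧ ¬p) ∧ p, u
3. ¬(p ∧ ¬p), u
4. p, u
Accessibility: uRu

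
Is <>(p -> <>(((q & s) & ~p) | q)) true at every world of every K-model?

No, not valid

Tableau for the negation ~<>(p -> <>(((q & s) & ~p) | q)):
1. ~<>(p -> <>(((q & s) & ~p) | q)), u
The negation has an open branch (countermodel exists).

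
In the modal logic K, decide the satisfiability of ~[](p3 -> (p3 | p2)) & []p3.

Unsatisfiable (every branch closes)

1. ~[](p3 -> (p3 | p2)) & []p3, u
2. ~[](p3 -> (p3 | p2)), u
3. []p3, u
4. ~(p3 -> (p3 | p2)), v
5. p3, v
6. ~(p3 | p2), v
7. ~p3, v
8. ~p2, v
Accessibility: uRv
Branch closes: p3 and ~p3 both at v.
All branches of the tableau close; one closing branch shown above.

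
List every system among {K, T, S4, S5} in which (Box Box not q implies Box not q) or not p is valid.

K-tableau for the negation not ((Box Box not q implies Box not q) or not p):
1. not ((Box Box not q implies Box not q) or not p), 0
2. not (Box Box not q implies Box not q), 0
3. p, 0
4. Box Box not q, 0
5. not Box not q, 0
6. q, 1
7. Box not q, 1
Accessibility: 0R1
Complete open branch: countermodel on a K-frame, so not valid in K.
T-tableau for the negation not ((Box Box not q implies Box not q) or not p):
1. not ((Box Box not q implies Box not q) or not p), 0
2. not (Box Box not q implies Box not q), 0
3. p, 0
4. Box Box not q, 0
5. not Box not q, 0
6. Box not q, 0
7. not q, 0
8. q, 1
9. Box not q, 1
10. not q, 1
Accessibility: 0R0, 0R1, 1R1
Branch closes: q and not q both at 1.
Every branch closes (one shown): valid in T, hence also in S4, S5 (every theorem of T is a theorem of S4 and S5).

T, S4, S5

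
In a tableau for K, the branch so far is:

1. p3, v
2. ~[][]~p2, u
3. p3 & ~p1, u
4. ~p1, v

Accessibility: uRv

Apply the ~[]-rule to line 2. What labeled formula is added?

a fresh world w with uRw, and ~[]~p2 at w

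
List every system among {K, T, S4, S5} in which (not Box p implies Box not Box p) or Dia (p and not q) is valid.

S5

S4-tableau for the negation not ((not Box p implies Box not Box p) or Dia (p and not q)):
1. not ((not Box p implies Box not Box p) or Dia (p and not q)), 0
2. not (not Box p implies Box not Box p), 0
3. not Dia (p and not q), 0
4. not Box p, 0
5. not Box not Box p, 0
6. not (p and not q), 0
7. q, 0
8. not p, 1
9. not (p and not q), 1
10. q, 1
11. Box p, 2
12. not (p and not q), 2
13. p, 2
14. q, 2
Accessibility: 0R0, 0R1, 0R2, 1R1, 2R2
Complete open branch: countermodel on an S4-frame, so not valid in S4, nor in K, T (the same frame is also a K-frame and a T-frame).
S5-tableau for the negation not ((not Box p implies Box not Box p) or Dia (p and not q)):
1. not ((not Box p implies Box not Box p) or Dia (p and not q)), 0
2. not (not Box p implies Box not Box p), 0
3. not Dia (p and not q), 0
4. not Box p, 0
5. not Box not Box p, 0
6. not (p and not q), 0
7. q, 0
8. not p, 1
9. not (p and not q), 1
10. q, 1
11. Box p, 2
12. not (p and not q), 2
13. p, 0
14. p, 1
Accessibility: 0R0, 0R1, 0R2, 1R0, 1R1, 1R2, 2R0, 2R1, 2R2
Branch closes: p and not p both at 1.
Every branch closes (one shown): valid in S5.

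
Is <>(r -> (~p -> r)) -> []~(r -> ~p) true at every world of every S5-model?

Invalid (countermodel exists)

Tableau for the negation ~(<>(r -> (~p -> r)) -> []~(r -> ~p)):
1. ~(<>(r -> (~p -> r)) -> []~(r -> ~p)), u
2. <>(r -> (~p -> r)), u
3. ~[]~(r -> ~p), u
4. r -> (~p -> r), v
5. ~p -> r, v
6. r, v
7. r -> ~p, w
8. ~p, w
Accessibility: uRu, uRv, uRw, vRu, vRv, vRw, wRu, wRv, wRw
The negation has an open branch (countermodel exists).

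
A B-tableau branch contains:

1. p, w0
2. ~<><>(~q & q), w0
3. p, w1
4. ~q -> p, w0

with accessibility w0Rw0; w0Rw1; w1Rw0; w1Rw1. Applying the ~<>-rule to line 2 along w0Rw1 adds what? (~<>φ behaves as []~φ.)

~<>φ behaves as []~φ: propagate the negated body to each accessible world.

~<>(~q & q), w1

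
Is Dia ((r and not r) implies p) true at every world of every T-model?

Tableau for the negation not Dia ((r and not r) implies p):
1. not Dia ((r and not r) implies p), 0
2. not ((r and not r) implies p), 0
3. r and not r, 0
4. not p, 0
5. r, 0
6. not r, 0
Accessibility: 0R0
Branch closes: r and not r both at 0.
Every branch of the negation's tableau closes; the branch above is one of them.

Valid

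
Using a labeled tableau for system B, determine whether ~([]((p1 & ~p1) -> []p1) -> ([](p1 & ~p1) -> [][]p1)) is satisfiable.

1. ~([]((p1 & ~p1) -> []p1) -> ([](p1 & ~p1) -> [][]p1)), w0
2. []((p1 & ~p1) -> []p1), w0   [~->-rule on 1]
3. ~([](p1 & ~p1) -> [][]p1), w0   [~->-rule on 1]
4. [](p1 & ~p1), w0   [~->-rule on 3]
5. ~[][]p1, w0   [~->-rule on 3]
6. (p1 & ~p1) -> []p1, w0   [[]-rule on 2 via w0Rw0]
7. p1 & ~p1, w0   [[]-rule on 4 via w0Rw0]
8. p1, w0   [&-rule on 7]
9. ~p1, w0   [&-rule on 7]
Accessibility: w0Rw0
Branch closes: p1 and ~p1 both at w0.
Every branch closes; the branch above is one of them.

No, unsatisfiable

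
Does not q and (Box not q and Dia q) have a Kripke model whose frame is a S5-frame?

1. not q and (Box not q and Dia q), w0
2. not q, w0   [and-rule on 1]
3. Box not q and Dia q, w0   [and-rule on 1]
4. Box not q, w0   [and-rule on 3]
5. Dia q, w0   [and-rule on 3]
6. q, w1   [Dia-rule on 5: fresh world w1, w0Rw1]
7. not q, w1   [Box-rule on 4 via w0Rw1]
Accessibility: w0Rw0, w0Rw1, w1Rw0, w1Rw1
Branch closes: q and not q both at w1.
(One branch shown.) All branches close.

Unsatisfiable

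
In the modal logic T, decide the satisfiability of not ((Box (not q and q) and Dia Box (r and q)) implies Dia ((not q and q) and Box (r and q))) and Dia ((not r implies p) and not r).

Unsatisfiable

1. not ((Box (not q and q) and Dia Box (r and q)) implies Dia ((not q and q) and Box (r and q))) and Dia ((not r implies p) and not r), w0
2. not ((Box (not q and q) and Dia Box (r and q)) implies Dia ((not q and q) and Box (r and q))), w0   [and-rule on 1]
3. Dia ((not r implies p) and not r), w0   [and-rule on 1]
4. Box (not q and q) and Dia Box (r and q), w0   [neg-implies-rule on 2]
5. not Dia ((not q and q) and Box (r and q)), w0   [neg-implies-rule on 2]
6. Box (not q and q), w0   [and-rule on 4]
7. Dia Box (r and q), w0   [and-rule on 4]
8. not ((not q and q) and Box (r and q)), w0   [neg-Dia-rule on 5 via w0Rw0]
9. not q and q, w0   [Box-rule on 6 via w0Rw0]
10. not q, w0   [and-rule on 9]
11. q, w0   [and-rule on 9]
Accessibility: w0Rw0
Branch closes: q and not q both at w0.
All branches of the tableau close; one closing branch shown above.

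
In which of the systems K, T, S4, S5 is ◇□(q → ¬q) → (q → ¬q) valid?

S5

S4-tableau for the negation ¬(◇□(q → ¬q) → (q → ¬q)):
1. ¬(◇□(q → ¬q) → (q → ¬q)), w0
2. ◇□(q → ¬q), w0
3. ¬(q → ¬q), w0
4. q, w0
5. □(q → ¬q), w1
6. q → ¬q, w1
7. ¬q, w1
Accessibility: w0Rw0, w0Rw1, w1Rw1
Complete open branch: countermodel on an S4-frame, so not valid in S4, nor in K, T (the same frame is also a K-frame and a T-frame).
S5-tableau for the negation ¬(◇□(q → ¬q) → (q → ¬q)):
1. ¬(◇□(q → ¬q) → (q → ¬q)), w0
2. ◇□(q → ¬q), w0
3. ¬(q → ¬q), w0
4. q, w0
5. □(q → ¬q), w1
6. q → ¬q, w0
7. q → ¬q, w1
8. ¬q, w0
Accessibility: w0Rw0, w0Rw1, w1Rw0, w1Rw1
Branch closes: q and ¬q both at w0.
Every branch closes (one shown): valid in S5.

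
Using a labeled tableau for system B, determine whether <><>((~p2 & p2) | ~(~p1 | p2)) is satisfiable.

Yes, satisfiable

1. <><>((~p2 & p2) | ~(~p1 | p2)), u
2. <>((~p2 & p2) | ~(~p1 | p2)), v
3. (~p2 & p2) | ~(~p1 | p2), w
4. ~(~p1 | p2), w
5. p1, w
6. ~p2, w
Accessibility: uRu, uRv, vRu, vRv, vRw, wRv, wRw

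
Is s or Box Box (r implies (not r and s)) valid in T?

Invalid (countermodel exists)

Tableau for the negation not (s or Box Box (r implies (not r and s))):
1. not (s or Box Box (r implies (not r and s))), w0
2. not s, w0
3. not Box Box (r implies (not r and s)), w0
4. not Box (r implies (not r and s)), w1
5. not (r implies (not r and s)), w2
6. r, w2
7. not (not r and s), w2
8. not s, w2
Accessibility: w0Rw0, w0Rw1, w1Rw1, w1Rw2, w2Rw2
The negation has an open branch (countermodel exists).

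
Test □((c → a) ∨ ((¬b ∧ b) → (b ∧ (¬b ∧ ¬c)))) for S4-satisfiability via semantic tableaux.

Yes, satisfiable

1. □((c → a) ∨ ((¬b ∧ b) → (b ∧ (¬b ∧ ¬c)))), u
2. (c → a) ∨ ((¬b ∧ b) → (b ∧ (¬b ∧ ¬c))), u
3. (¬b ∧ b) → (b ∧ (¬b ∧ ¬c)), u
4. ¬(¬b ∧ b), u
5. ¬b, u
Accessibility: uRu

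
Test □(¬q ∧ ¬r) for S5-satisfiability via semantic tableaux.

1. □(¬q ∧ ¬r), u
2. ¬q ∧ ¬r, u
3. ¬q, u
4. ¬r, u
Accessibility: uRu

Satisfiable (open branch found)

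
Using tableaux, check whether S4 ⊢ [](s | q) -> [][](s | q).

Tableau for the negation ~([](s | q) -> [][](s | q)):
1. ~([](s | q) -> [][](s | q)), 0
2. [](s | q), 0
3. ~[][](s | q), 0
4. s | q, 0
5. q, 0
6. ~[](s | q), 1
7. s | q, 1
8. q, 1
9. ~(s | q), 2
10. ~s, 2
11. ~q, 2
12. s | q, 2
13. q, 2
Accessibility: 0R0, 0R1, 0R2, 1R1, 1R2, 2R2
Branch closes: q and ~q both at 2.
All branches of the negation close; one closing branch shown above.

Valid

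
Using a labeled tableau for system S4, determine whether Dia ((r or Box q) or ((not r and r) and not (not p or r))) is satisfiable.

Yes, satisfiable

1. Dia ((r or Box q) or ((not r and r) and not (not p or r))), 0
2. (r or Box q) or ((not r and r) and not (not p or r)), 1
3. r or Box q, 1
4. Box q, 1
5. q, 1
Accessibility: 0R0, 0R1, 1R1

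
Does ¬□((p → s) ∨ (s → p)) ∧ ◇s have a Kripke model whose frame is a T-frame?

Unsatisfiable (every branch closes)

1. ¬□((p → s) ∨ (s → p)) ∧ ◇s, w0
2. ¬□((p → s) ∨ (s → p)), w0
3. ◇s, w0
4. ¬((p → s) ∨ (s → p)), w1
5. ¬(p → s), w1
6. ¬(s → p), w1
7. p, w1
8. ¬s, w1
9. s, w1
10. ¬p, w1
Accessibility: w0Rw0, w0Rw1, w1Rw1
Branch closes: s and ¬s both at w1.
Every branch closes; the branch above is one of them.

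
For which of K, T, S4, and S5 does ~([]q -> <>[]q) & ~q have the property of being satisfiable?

K

K-tableau for the formula:
1. ~([]q -> <>[]q) & ~q, w0
2. ~([]q -> <>[]q), w0
3. ~q, w0
4. []q, w0
5. ~<>[]q, w0
Complete open branch: satisfiable in K.
T-tableau for the formula:
1. ~([]q -> <>[]q) & ~q, w0
2. ~([]q -> <>[]q), w0
3. ~q, w0
4. []q, w0
5. ~<>[]q, w0
6. q, w0
Accessibility: w0Rw0
Branch closes: q and ~q both at w0.
Every branch closes (one shown): unsatisfiable in T, hence also in S4, S5 (every S4/S5-frame is a T-frame).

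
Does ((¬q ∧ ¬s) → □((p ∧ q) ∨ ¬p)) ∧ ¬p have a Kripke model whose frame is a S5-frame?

1. ((¬q ∧ ¬s) → □((p ∧ q) ∨ ¬p)) ∧ ¬p, w0
2. (¬q ∧ ¬s) → □((p ∧ q) ∨ ¬p), w0
3. ¬p, w0
4. □((p ∧ q) ∨ ¬p), w0
5. (p ∧ q) ∨ ¬p, w0
Accessibility: w0Rw0

Yes, satisfiable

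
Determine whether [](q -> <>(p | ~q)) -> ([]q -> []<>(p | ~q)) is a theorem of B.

Tableau for the negation ~([](q -> <>(p | ~q)) -> ([]q -> []<>(p | ~q))):
1. ~([](q -> <>(p | ~q)) -> ([]q -> []<>(p | ~q))), w0
2. [](q -> <>(p | ~q)), w0
3. ~([]q -> []<>(p | ~q)), w0
4. []q, w0
5. ~[]<>(p | ~q), w0
6. q -> <>(p | ~q), w0
7. q, w0
8. <>(p | ~q), w0
9. ~<>(p | ~q), w1
10. q -> <>(p | ~q), w1
11. q, w1
12. ~(p | ~q), w0
13. ~p, w0
14. ~(p | ~q), w1
15. ~p, w1
16. <>(p | ~q), w1
17. p | ~q, w2
18. q -> <>(p | ~q), w2
19. q, w2
20. p, w2
21. <>(p | ~q), w2
22. p | ~q, w3
23. ~(p | ~q), w3
24. ~p, w3
25. q, w3
26. ~q, w3
Accessibility: w0Rw0, w0Rw1, w0Rw2, w1Rw0, w1Rw1, w1Rw3, w2Rw0, w2Rw2, w3Rw1, w3Rw3
Branch closes: q and ~q both at w3.
All branches of the negation close; one closing branch shown above.

Valid in B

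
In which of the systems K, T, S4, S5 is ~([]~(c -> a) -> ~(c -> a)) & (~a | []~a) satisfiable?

K

K-tableau for the formula:
1. ~([]~(c -> a) -> ~(c -> a)) & (~a | []~a), w0
2. ~([]~(c -> a) -> ~(c -> a)), w0
3. ~a | []~a, w0
4. []~(c -> a), w0
5. c -> a, w0
6. []~a, w0
7. a, w0
Complete open branch: satisfiable in K.
T-tableau for the formula:
1. ~([]~(c -> a) -> ~(c -> a)) & (~a | []~a), w0
2. ~([]~(c -> a) -> ~(c -> a)), w0
3. ~a | []~a, w0
4. []~(c -> a), w0
5. c -> a, w0
6. ~(c -> a), w0
7. c, w0
8. ~a, w0
9. []~a, w0
10. a, w0
Accessibility: w0Rw0
Branch closes: a and ~a both at w0.
Every branch closes (one shown): unsatisfiable in T, hence also in S4, S5 (every S4/S5-frame is a T-frame).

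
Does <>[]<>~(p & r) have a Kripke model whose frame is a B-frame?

1. <>[]<>~(p & r), w0
2. []<>~(p & r), w1
3. <>~(p & r), w0
4. <>~(p & r), w1
5. ~(p & r), w2
6. ~r, w2
7. ~(p & r), w3
8. <>~(p & r), w3
9. ~r, w3
10. ~(p & r), w4
11. ~r, w4
Accessibility: w0Rw0, w0Rw1, w0Rw2, w1Rw0, w1Rw1, w1Rw3, w2Rw0, w2Rw2, w3Rw1, w3Rw3, w3Rw4, w4Rw3, w4Rw4

Satisfiable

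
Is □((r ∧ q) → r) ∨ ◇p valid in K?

Yes, valid

Tableau for the negation ¬(□((r ∧ q) → r) ∨ ◇p):
1. ¬(□((r ∧ q) → r) ∨ ◇p), u
2. ¬□((r ∧ q) → r), u
3. ¬◇p, u
4. ¬((r ∧ q) → r), v
5. r ∧ q, v
6. ¬r, v
7. r, v
8. q, v
Accessibility: uRv
Branch closes: r and ¬r both at v.
All branches of the negation close; one closing branch shown above.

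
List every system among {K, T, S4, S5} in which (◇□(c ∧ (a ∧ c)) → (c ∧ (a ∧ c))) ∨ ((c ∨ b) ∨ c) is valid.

S5

S5-tableau for the negation ¬((◇□(c ∧ (a ∧ c)) → (c ∧ (a ∧ c))) ∨ ((c ∨ b) ∨ c)):
1. ¬((◇□(c ∧ (a ∧ c)) → (c ∧ (a ∧ c))) ∨ ((c ∨ b) ∨ c)), 0
2. ¬(◇□(c ∧ (a ∧ c)) → (c ∧ (a ∧ c))), 0   [¬∨-rule on 1]
3. ¬((c ∨ b) ∨ c), 0   [¬∨-rule on 1]
4. ◇□(c ∧ (a ∧ c)), 0   [¬→-rule on 2]
5. ¬(c ∧ (a ∧ c)), 0   [¬→-rule on 2]
6. ¬(c ∨ b), 0   [¬∨-rule on 3]
7. ¬c, 0   [¬∨-rule on 3]
8. ¬b, 0   [¬∨-rule on 6]
9. ¬(a ∧ c), 0   [¬∧-rule on 5 (branches; this branch)]
10. □(c ∧ (a ∧ c)), 1   [◇-rule on 4: fresh world 1, 0R1]
11. c ∧ (a ∧ c), 0   [□-rule on 10 via 1R0]
12. c, 0   [∧-rule on 11]
13. a ∧ c, 0   [∧-rule on 11]
Accessibility: 0R0, 0R1, 1R0, 1R1
Branch closes: c and ¬c both at 0.
Every branch closes (one shown): valid in S5.
S4-tableau for the negation ¬((◇□(c ∧ (a ∧ c)) → (c ∧ (a ∧ c))) ∨ ((c ∨ b) ∨ c)):
1. ¬((◇□(c ∧ (a ∧ c)) → (c ∧ (a ∧ c))) ∨ ((c ∨ b) ∨ c)), 0
2. ¬(◇□(c ∧ (a ∧ c)) → (c ∧ (a ∧ c))), 0   [¬∨-rule on 1]
3. ¬((c ∨ b) ∨ c), 0   [¬∨-rule on 1]
4. ◇□(c ∧ (a ∧ c)), 0   [¬→-rule on 2]
5. ¬(c ∧ (a ∧ c)), 0   [¬→-rule on 2]
6. ¬(c ∨ b), 0   [¬∨-rule on 3]
7. ¬c, 0   [¬∨-rule on 3]
8. ¬b, 0   [¬∨-rule on 6]
9. ¬(a ∧ c), 0   [¬∧-rule on 5 (branches; this branch)]
10. □(c ∧ (a ∧ c)), 1   [◇-rule on 4: fresh world 1, 0R1]
11. c ∧ (a ∧ c), 1   [□-rule on 10 via 1R1]
12. c, 1   [∧-rule on 11]
13. a ∧ c, 1   [∧-rule on 11]
14. a, 1   [∧-rule on 13]
Accessibility: 0R0, 0R1, 1R1
Complete open branch: countermodel on an S4-frame, so not valid in S4, nor in K, T (the same frame is also a K-frame and a T-frame).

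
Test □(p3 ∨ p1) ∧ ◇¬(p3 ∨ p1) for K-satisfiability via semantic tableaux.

1. □(p3 ∨ p1) ∧ ◇¬(p3 ∨ p1), 0
2. □(p3 ∨ p1), 0
3. ◇¬(p3 ∨ p1), 0
4. ¬(p3 ∨ p1), 1
5. ¬p3, 1
6. ¬p1, 1
7. p3 ∨ p1, 1
8. p1, 1
Accessibility: 0R1
Branch closes: p1 and ¬p1 both at 1.
All branches of the tableau close; one closing branch shown above.

Unsatisfiable (every branch closes)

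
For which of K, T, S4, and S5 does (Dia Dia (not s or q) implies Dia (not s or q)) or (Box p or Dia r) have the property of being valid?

S4, S5

S4-tableau for the negation not ((Dia Dia (not s or q) implies Dia (not s or q)) or (Box p or Dia r)):
1. not ((Dia Dia (not s or q) implies Dia (not s or q)) or (Box p or Dia r)), 0
2. not (Dia Dia (not s or q) implies Dia (not s or q)), 0
3. not (Box p or Dia r), 0
4. Dia Dia (not s or q), 0
5. not Dia (not s or q), 0
6. not Box p, 0
7. not Dia r, 0
8. not (not s or q), 0
9. s, 0
10. not q, 0
11. not r, 0
12. Dia (not s or q), 1
13. not (not s or q), 1
14. s, 1
15. not q, 1
16. not r, 1
17. not p, 2
18. not (not s or q), 2
19. s, 2
20. not q, 2
21. not r, 2
22. not s or q, 3
23. not (not s or q), 3
24. s, 3
25. not q, 3
26. not r, 3
27. q, 3
Accessibility: 0R0, 0R1, 0R2, 0R3, 1R1, 1R3, 2R2, 3R3
Branch closes: q and not q both at 3.
Every branch closes (one shown): valid in S4, hence also in S5 (every theorem of S4 is a theorem of S5).
T-tableau for the negation not ((Dia Dia (not s or q) implies Dia (not s or q)) or (Box p or Dia r)):
1. not ((Dia Dia (not s or q) implies Dia (not s or q)) or (Box p or Dia r)), 0
2. not (Dia Dia (not s or q) implies Dia (not s or q)), 0
3. not (Box p or Dia r), 0
4. Dia Dia (not s or q), 0
5. not Dia (not s or q), 0
6. not Box p, 0
7. not Dia r, 0
8. not (not s or q), 0
9. s, 0
10. not q, 0
11. not r, 0
12. Dia (not s or q), 1
13. not (not s or q), 1
14. s, 1
15. not q, 1
16. not r, 1
17. not p, 2
18. not (not s or q), 2
19. s, 2
20. not q, 2
21. not r, 2
22. not s or q, 3
23. q, 3
Accessibility: 0R0, 0R1, 0R2, 1R1, 1R3, 2R2, 3R3
Complete open branch: countermodel on a T-frame, so not valid in T, nor in K (the same frame is also a K-frame).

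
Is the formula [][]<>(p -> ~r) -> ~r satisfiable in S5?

Yes, satisfiable

1. [][]<>(p -> ~r) -> ~r, w0
2. ~r, w0
Accessibility: w0Rw0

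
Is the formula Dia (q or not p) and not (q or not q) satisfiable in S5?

1. Dia (q or not p) and not (q or not q), 0
2. Dia (q or not p), 0   [and-rule on 1]
3. not (q or not q), 0   [and-rule on 1]
4. not q, 0   [neg-or-rule on 3]
5. q, 0   [neg-or-rule on 3]
Accessibility: 0R0
Branch closes: q and not q both at 0.
All branches of the tableau close; one closing branch shown above.

Unsatisfiable (every branch closes)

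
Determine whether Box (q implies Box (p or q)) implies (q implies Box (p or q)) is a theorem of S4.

Tableau for the negation not (Box (q implies Box (p or q)) implies (q implies Box (p or q))):
1. not (Box (q implies Box (p or q)) implies (q implies Box (p or q))), 0
2. Box (q implies Box (p or q)), 0
3. not (q implies Box (p or q)), 0
4. q, 0
5. not Box (p or q), 0
6. q implies Box (p or q), 0
7. Box (p or q), 0
8. p or q, 0
9. not (p or q), 1
10. not p, 1
11. not q, 1
12. q implies Box (p or q), 1
13. p or q, 1
14. Box (p or q), 1
15. q, 1
Accessibility: 0R0, 0R1, 1R1
Branch closes: q and not q both at 1.
Every branch of the negation's tableau closes; the branch above is one of them.

Valid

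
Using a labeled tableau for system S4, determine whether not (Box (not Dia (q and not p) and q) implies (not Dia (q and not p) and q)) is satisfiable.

Unsatisfiable

1. not (Box (not Dia (q and not p) and q) implies (not Dia (q and not p) and q)), 0
2. Box (not Dia (q and not p) and q), 0
3. not (not Dia (q and not p) and q), 0
4. not Dia (q and not p) and q, 0
5. not Dia (q and not p), 0
6. q, 0
7. not (q and not p), 0
8. Dia (q and not p), 0
9. p, 0
10. q and not p, 1
11. q, 1
12. not p, 1
13. not Dia (q and not p) and q, 1
14. not Dia (q and not p), 1
15. not (q and not p), 1
16. p, 1
Accessibility: 0R0, 0R1, 1R1
Branch closes: p and not p both at 1.
(One branch shown.) All branches close.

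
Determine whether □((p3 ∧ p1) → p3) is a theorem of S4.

Yes, valid

Tableau for the negation ¬□((p3 ∧ p1) → p3):
1. ¬□((p3 ∧ p1) → p3), w0
2. ¬((p3 ∧ p1) → p3), w1   [¬□-rule on 1: fresh world w1, w0Rw1]
3. p3 ∧ p1, w1   [¬→-rule on 2]
4. ¬p3, w1   [¬→-rule on 2]
5. p3, w1   [∧-rule on 3]
6. p1, w1   [∧-rule on 3]
Accessibility: w0Rw0, w0Rw1, w1Rw1
Branch closes: p3 and ¬p3 both at w1.
Every branch of the negation's tableau closes; the branch above is one of them.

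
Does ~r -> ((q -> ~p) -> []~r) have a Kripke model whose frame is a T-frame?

Satisfiable

1. ~r -> ((q -> ~p) -> []~r), 0
2. (q -> ~p) -> []~r, 0
3. []~r, 0
4. ~r, 0
Accessibility: 0R0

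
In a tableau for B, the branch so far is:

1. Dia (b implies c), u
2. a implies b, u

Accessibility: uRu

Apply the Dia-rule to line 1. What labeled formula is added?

a fresh world v with uRv, and b implies c at v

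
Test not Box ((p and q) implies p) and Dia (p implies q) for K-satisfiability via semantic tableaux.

1. not Box ((p and q) implies p) and Dia (p implies q), u
2. not Box ((p and q) implies p), u   [and-rule on 1]
3. Dia (p implies q), u   [and-rule on 1]
4. not ((p and q) implies p), v   [neg-Box-rule on 2: fresh world v, uRv]
5. p and q, v   [neg-implies-rule on 4]
6. not p, v   [neg-implies-rule on 4]
7. p, v   [and-rule on 5]
8. q, v   [and-rule on 5]
Accessibility: uRv
Branch closes: p and not p both at v.
Every branch closes; the branch above is one of them.

Unsatisfiable (every branch closes)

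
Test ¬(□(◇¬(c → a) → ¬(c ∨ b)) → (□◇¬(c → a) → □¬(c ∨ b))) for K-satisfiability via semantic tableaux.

1. ¬(□(◇¬(c → a) → ¬(c ∨ b)) → (□◇¬(c → a) → □¬(c ∨ b))), u
2. □(◇¬(c → a) → ¬(c ∨ b)), u   [¬→-rule on 1]
3. ¬(□◇¬(c → a) → □¬(c ∨ b)), u   [¬→-rule on 1]
4. □◇¬(c → a), u   [¬→-rule on 3]
5. ¬□¬(c ∨ b), u   [¬→-rule on 3]
6. c ∨ b, v   [¬□-rule on 5: fresh world v, uRv]
7. ◇¬(c → a) → ¬(c ∨ b), v   [□-rule on 2 via uRv]
8. ◇¬(c → a), v   [□-rule on 4 via uRv]
9. b, v   [∨-rule on 6 (branches; this branch)]
10. ¬◇¬(c → a), v   [→-rule on 7 (branches; this branch)]
11. ¬(c → a), w   [◇-rule on 8: fresh world w, vRw]
12. c, w   [¬→-rule on 11]
13. ¬a, w   [¬→-rule on 11]
14. c → a, w   [¬◇-rule on 10 via vRw]
15. a, w   [→-rule on 14 (branches; this branch)]
Accessibility: uRv, vRw
Branch closes: a and ¬a both at w.
Every branch closes; the branch above is one of them.

No, unsatisfiable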